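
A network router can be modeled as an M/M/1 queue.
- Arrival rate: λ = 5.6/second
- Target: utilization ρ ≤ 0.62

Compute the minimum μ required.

ρ = λ/μ, so μ = λ/ρ
μ ≥ 5.6/0.62 = 9.0323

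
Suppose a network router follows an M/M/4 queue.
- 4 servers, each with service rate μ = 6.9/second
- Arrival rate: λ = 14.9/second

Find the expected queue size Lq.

Traffic intensity: ρ = λ/(cμ) = 14.9/(4×6.9) = 0.5399
Since ρ = 0.5399 < 1, system is stable.
Offered load a = λ/μ = cρ = 14.9/6.9 = 2.1594
P₀ = [ Σₙ₌₀^3 aⁿ/n! + a^4/(4!(1-ρ)) ]⁻¹
Σ = a^0/0! + a^1/1! + a^2/2! + a^3/3! = 1.0000 + 2.1594 + 2.3315 + 1.6783 = 7.1692
a^4/(4!(1-ρ)) = 21.7445/(24 × 0.46014) = 1.9690
P₀ = 1/(7.1692 + 1.9690) = 0.1094
Lq = P₀·a^4·ρ / (4!(1-ρ)²) = 0.1094 × 21.7445 × 0.5399 / (24 × 0.2117) = 0.2528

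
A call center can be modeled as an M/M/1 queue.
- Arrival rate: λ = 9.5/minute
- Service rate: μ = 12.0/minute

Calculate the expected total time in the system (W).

First, compute utilization: ρ = λ/μ = 9.5/12.0 = 0.7917
For M/M/1: W = 1/(μ-λ)
W = 1/(12.0-9.5) = 1/2.50
W = 0.4000 minutes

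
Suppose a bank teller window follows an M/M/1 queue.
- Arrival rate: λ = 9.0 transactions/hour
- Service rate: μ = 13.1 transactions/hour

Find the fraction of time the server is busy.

Server utilization: ρ = λ/μ
ρ = 9.0/13.1 = 0.6870
The server is busy 68.70% of the time.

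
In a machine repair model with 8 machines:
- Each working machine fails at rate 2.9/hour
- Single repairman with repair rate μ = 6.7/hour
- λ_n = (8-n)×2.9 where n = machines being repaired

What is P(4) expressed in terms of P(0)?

P(4)/P(0) = ∏_{i=0}^{4-1} λ_i/μ_{i+1}
= (8-0)×2.9/6.7 × (8-1)×2.9/6.7 × (8-2)×2.9/6.7 × (8-3)×2.9/6.7
= 58.9661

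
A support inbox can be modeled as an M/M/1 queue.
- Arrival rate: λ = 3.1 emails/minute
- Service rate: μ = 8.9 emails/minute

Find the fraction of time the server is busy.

Server utilization: ρ = λ/μ
ρ = 3.1/8.9 = 0.3483
The server is busy 34.83% of the time.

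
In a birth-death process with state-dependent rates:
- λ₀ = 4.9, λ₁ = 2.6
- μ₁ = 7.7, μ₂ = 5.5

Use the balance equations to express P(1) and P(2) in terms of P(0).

Balance equations:
State 0: λ₀P₀ = μ₁P₁ → P₁ = (λ₀/μ₁)P₀ = (4.9/7.7)P₀ = 0.6364P₀
State 1: P₂ = (λ₀λ₁)/(μ₁μ₂)P₀ = (4.9×2.6)/(7.7×5.5)P₀ = 0.3008P₀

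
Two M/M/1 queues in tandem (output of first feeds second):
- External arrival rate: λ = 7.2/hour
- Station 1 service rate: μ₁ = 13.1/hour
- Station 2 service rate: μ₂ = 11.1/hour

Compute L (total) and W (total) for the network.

By Jackson's theorem, each station behaves as independent M/M/1.
Station 1: ρ₁ = 7.2/13.1 = 0.5496, L₁ = ρ₁/(1-ρ₁) = λ/(μ₁-λ) = 7.2/5.90 = 1.2203
Station 2: ρ₂ = 7.2/11.1 = 0.6486, L₂ = ρ₂/(1-ρ₂) = λ/(μ₂-λ) = 7.2/3.90 = 1.8462
Total: L = L₁ + L₂ = 1.2203 + 1.8462 = 3.0665
W = L/λ = 3.0665/7.2 = 0.4259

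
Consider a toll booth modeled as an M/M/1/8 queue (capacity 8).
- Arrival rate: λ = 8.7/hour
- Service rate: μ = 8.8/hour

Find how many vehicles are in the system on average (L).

ρ = λ/μ = 8.7/8.8 = 0.98864
P₀ = (1-ρ)/(1-ρ^(K+1)) = (1-0.98864)/(1-0.98864^9) = 0.01136/0.09772 = 0.1163
P_K = P₀×ρ^K = 0.1163 × 0.98864^8 = 0.1163 × 0.9127 = 0.1061
L = ρ[1 - (K+1)ρ^K + Kρ^(K+1)] / [(1-ρ)(1-ρ^(K+1))]
L = 0.98864 × (1 - 9×0.912652448 + 8×0.902284716) / ((1 - 0.98864) × (1 - 0.902284716)) = 3.9238 vehicles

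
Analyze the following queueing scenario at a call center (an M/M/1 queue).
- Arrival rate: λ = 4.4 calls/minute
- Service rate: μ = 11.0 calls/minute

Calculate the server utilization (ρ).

Server utilization: ρ = λ/μ
ρ = 4.4/11.0 = 0.4000
The server is busy 40.00% of the time.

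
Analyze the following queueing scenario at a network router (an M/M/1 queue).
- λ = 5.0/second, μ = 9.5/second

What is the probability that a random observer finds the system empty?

ρ = λ/μ = 5.0/9.5 = 0.5263
P(0) = 1 - ρ = 1 - 0.5263 = 0.4737
The server is idle 47.37% of the time.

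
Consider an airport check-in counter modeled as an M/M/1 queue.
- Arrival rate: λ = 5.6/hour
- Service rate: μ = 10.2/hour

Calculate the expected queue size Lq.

ρ = λ/μ = 5.6/10.2 = 0.5490
For M/M/1: Lq = λ²/(μ(μ-λ))
Lq = 31.36/(10.2 × 4.60)
Lq = 0.6684 passengers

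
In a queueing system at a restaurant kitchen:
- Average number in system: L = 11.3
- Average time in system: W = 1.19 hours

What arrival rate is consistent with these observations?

Little's Law: L = λW, so λ = L/W
λ = 11.3/1.19 = 9.4958 orders/hour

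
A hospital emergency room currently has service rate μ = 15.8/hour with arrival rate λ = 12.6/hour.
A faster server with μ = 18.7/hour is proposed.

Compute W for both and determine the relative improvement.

System 1: ρ₁ = 12.6/15.8 = 0.7975, W₁ = 1/(15.8-12.6) = 0.31250
System 2: ρ₂ = 12.6/18.7 = 0.6738, W₂ = 1/(18.7-12.6) = 0.16393
Improvement: (W₁-W₂)/W₁ = (0.31250-0.16393)/0.31250 = 47.54%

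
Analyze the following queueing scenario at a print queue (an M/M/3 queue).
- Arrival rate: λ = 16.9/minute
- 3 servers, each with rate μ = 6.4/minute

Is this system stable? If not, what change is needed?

Stability requires ρ = λ/(cμ) < 1
ρ = 16.9/(3 × 6.4) = 16.9/19.20 = 0.8802
Since 0.8802 < 1, the system is STABLE.
The servers are busy 88.02% of the time.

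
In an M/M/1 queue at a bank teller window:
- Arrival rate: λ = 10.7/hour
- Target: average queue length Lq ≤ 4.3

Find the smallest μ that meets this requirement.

For M/M/1: Lq = λ²/(μ(μ-λ))
Need Lq ≤ 4.3, i.e. μ(μ-λ) ≥ λ²/4.3
μ² - 10.7μ - 114.49/4.3 ≥ 0  →  μ² - 10.7μ - 26.62558 ≥ 0
Quadratic formula (positive root): μ = [λ + √(λ² + 4×26.62558)]/2
Discriminant: 114.49 + 4×26.62558 = 220.9923, √220.9923 = 14.8658
μ ≥ (10.7 + 14.8658)/2 = 12.7829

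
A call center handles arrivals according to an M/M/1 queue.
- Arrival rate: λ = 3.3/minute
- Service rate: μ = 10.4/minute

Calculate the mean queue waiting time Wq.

First, compute utilization: ρ = λ/μ = 3.3/10.4 = 0.3173
For M/M/1: Wq = λ/(μ(μ-λ))
Wq = 3.3/(10.4 × (10.4-3.3))
Wq = 3.3/(10.4 × 7.10)
Wq = 0.04469 minutes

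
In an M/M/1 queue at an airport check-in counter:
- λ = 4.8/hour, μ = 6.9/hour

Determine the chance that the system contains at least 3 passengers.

ρ = λ/μ = 4.8/6.9 = 0.69565
P(N ≥ n) = ρⁿ
P(N ≥ 3) = 0.69565^3
P(N ≥ 3) = 0.3366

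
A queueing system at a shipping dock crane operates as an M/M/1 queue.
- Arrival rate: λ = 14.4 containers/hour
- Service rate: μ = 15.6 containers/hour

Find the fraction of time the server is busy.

Server utilization: ρ = λ/μ
ρ = 14.4/15.6 = 0.9231
The server is busy 92.31% of the time.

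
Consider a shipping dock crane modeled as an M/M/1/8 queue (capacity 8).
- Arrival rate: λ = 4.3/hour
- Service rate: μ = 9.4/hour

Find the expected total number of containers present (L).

ρ = λ/μ = 4.3/9.4 = 0.45745
P₀ = (1-ρ)/(1-ρ^(K+1)) = (1-0.45745)/(1-0.45745^9) = 0.5425/0.9991 = 0.5430
P_K = P₀×ρ^K = 0.5430 × 0.45745^8 = 0.5430 × 0.001918 = 0.001041
L = ρ[1 - (K+1)ρ^K + Kρ^(K+1)] / [(1-ρ)(1-ρ^(K+1))]
L = 0.45745 × (1 - 9×0.001918 + 8×0.0008772) / ((1 - 0.45745) × (1 - 0.0008772)) = 0.8352 containers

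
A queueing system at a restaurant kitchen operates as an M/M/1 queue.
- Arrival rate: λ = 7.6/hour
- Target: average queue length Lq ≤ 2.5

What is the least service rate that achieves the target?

For M/M/1: Lq = λ²/(μ(μ-λ))
Need Lq ≤ 2.5, i.e. μ(μ-λ) ≥ λ²/2.5
μ² - 7.6μ - 57.76/2.5 ≥ 0  →  μ² - 7.6μ - 23.1040 ≥ 0
Quadratic formula (positive root): μ = [λ + √(λ² + 4×23.1040)]/2
Discriminant: 57.76 + 4×23.1040 = 150.1760, √150.1760 = 12.2546
μ ≥ (7.6 + 12.2546)/2 = 9.9273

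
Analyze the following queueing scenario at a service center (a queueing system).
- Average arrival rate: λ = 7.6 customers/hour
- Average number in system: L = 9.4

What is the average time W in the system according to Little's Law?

Little's Law: L = λW, so W = L/λ
W = 9.4/7.6 = 1.2368 hours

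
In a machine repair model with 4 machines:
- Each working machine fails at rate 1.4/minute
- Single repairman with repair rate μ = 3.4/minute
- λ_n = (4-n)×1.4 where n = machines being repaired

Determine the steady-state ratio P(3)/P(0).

P(3)/P(0) = ∏_{i=0}^{3-1} λ_i/μ_{i+1}
= (4-0)×1.4/3.4 × (4-1)×1.4/3.4 × (4-2)×1.4/3.4
= 1.6756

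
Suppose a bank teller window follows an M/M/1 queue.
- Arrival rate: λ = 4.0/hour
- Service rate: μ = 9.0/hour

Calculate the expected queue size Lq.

ρ = λ/μ = 4.0/9.0 = 0.4444
For M/M/1: Lq = λ²/(μ(μ-λ))
Lq = 16.00/(9.0 × 5.00)
Lq = 0.3556 transactions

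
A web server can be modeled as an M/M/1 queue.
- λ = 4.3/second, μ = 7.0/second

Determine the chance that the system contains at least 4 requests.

ρ = λ/μ = 4.3/7.0 = 0.6143
P(N ≥ n) = ρⁿ
P(N ≥ 4) = 0.6143^4
P(N ≥ 4) = 0.1424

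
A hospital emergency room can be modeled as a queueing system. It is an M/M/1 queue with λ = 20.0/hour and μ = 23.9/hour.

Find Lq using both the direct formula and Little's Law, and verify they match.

Method 1 (direct): Lq = λ²/(μ(μ-λ)) = 400.00/(23.9 × 3.90) = 4.2914

Method 2 (Little's Law):
W = 1/(μ-λ) = 1/3.90 = 0.25641
Wq = W - 1/μ = 0.25641 - 0.041841 = 0.21457
Lq = λWq = 20.0 × 0.21457 = 4.2914 ✔ (matches Method 1)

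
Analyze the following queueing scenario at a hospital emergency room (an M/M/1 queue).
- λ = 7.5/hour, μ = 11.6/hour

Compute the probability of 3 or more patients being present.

ρ = λ/μ = 7.5/11.6 = 0.6466
P(N ≥ n) = ρⁿ
P(N ≥ 3) = 0.6466^3
P(N ≥ 3) = 0.2703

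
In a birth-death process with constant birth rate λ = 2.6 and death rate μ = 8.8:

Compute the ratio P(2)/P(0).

For constant rates: P(n)/P(0) = (λ/μ)^n
P(2)/P(0) = (2.6/8.8)^2 = 0.29545^2 = 0.08729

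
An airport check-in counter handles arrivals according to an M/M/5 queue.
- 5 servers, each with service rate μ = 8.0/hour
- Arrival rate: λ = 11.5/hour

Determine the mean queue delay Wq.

Traffic intensity: ρ = λ/(cμ) = 11.5/(5×8.0) = 0.2875
Since ρ = 0.2875 < 1, system is stable.
Offered load a = λ/μ = cρ = 11.5/8.0 = 1.4375
P₀ = [ Σₙ₌₀^4 aⁿ/n! + a^5/(5!(1-ρ)) ]⁻¹
Σ = a^0/0! + a^1/1! + a^2/2! + a^3/3! + a^4/4! = 1.0000 + 1.4375 + 1.0332 + 0.4951 + 0.1779 = 4.1437
a^5/(5!(1-ρ)) = 6.1382/(120 × 0.7125) = 0.07179
P₀ = 1/(4.1437 + 0.07179) = 0.2372
Lq = P₀·a^5·ρ / (5!(1-ρ)²) = 0.23722 × 6.1382 × 0.28750 / (120 × 0.50766) = 0.006872
Wq = Lq/λ = 0.006872/11.5 = 0.0005976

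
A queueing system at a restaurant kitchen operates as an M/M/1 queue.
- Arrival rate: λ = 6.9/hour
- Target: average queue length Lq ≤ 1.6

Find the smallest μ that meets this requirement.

For M/M/1: Lq = λ²/(μ(μ-λ))
Need Lq ≤ 1.6, i.e. μ(μ-λ) ≥ λ²/1.6
μ² - 6.9μ - 47.61/1.6 ≥ 0  →  μ² - 6.9μ - 29.75625 ≥ 0
Quadratic formula (positive root): μ = [λ + √(λ² + 4×29.75625)]/2
Discriminant: 47.61 + 4×29.75625 = 166.6350, √166.6350 = 12.9087
μ ≥ (6.9 + 12.9087)/2 = 9.9044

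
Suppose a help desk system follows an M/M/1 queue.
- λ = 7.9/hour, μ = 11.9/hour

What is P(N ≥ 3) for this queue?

ρ = λ/μ = 7.9/11.9 = 0.6639
P(N ≥ n) = ρⁿ
P(N ≥ 3) = 0.6639^3
P(N ≥ 3) = 0.2926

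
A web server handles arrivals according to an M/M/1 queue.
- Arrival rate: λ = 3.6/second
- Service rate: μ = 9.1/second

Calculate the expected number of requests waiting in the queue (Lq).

ρ = λ/μ = 3.6/9.1 = 0.3956
For M/M/1: Lq = λ²/(μ(μ-λ))
Lq = 12.96/(9.1 × 5.50)
Lq = 0.2589 requests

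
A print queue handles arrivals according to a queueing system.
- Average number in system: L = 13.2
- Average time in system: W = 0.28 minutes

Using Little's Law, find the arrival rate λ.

Little's Law: L = λW, so λ = L/W
λ = 13.2/0.28 = 47.1429 jobs/minute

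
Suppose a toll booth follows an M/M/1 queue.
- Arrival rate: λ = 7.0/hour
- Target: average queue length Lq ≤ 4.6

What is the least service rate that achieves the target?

For M/M/1: Lq = λ²/(μ(μ-λ))
Need Lq ≤ 4.6, i.e. μ(μ-λ) ≥ λ²/4.6
μ² - 7.0μ - 49.00/4.6 ≥ 0  →  μ² - 7.0μ - 10.65217 ≥ 0
Quadratic formula (positive root): μ = [λ + √(λ² + 4×10.65217)]/2
Discriminant: 49.00 + 4×10.65217 = 91.6087, √91.6087 = 9.5712
μ ≥ (7.0 + 9.5712)/2 = 8.2856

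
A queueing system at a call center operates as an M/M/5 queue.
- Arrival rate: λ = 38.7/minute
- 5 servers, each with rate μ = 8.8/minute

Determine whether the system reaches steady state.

Stability requires ρ = λ/(cμ) < 1
ρ = 38.7/(5 × 8.8) = 38.7/44.00 = 0.8795
Since 0.8795 < 1, the system is STABLE.
The servers are busy 87.95% of the time.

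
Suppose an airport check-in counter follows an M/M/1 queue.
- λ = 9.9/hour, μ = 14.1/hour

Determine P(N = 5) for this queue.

ρ = λ/μ = 9.9/14.1 = 0.70213
P(n) = (1-ρ)ρⁿ
P(5) = (1-0.70213) × 0.70213^5
P(5) = 0.29787 × 0.17064
P(5) = 0.05083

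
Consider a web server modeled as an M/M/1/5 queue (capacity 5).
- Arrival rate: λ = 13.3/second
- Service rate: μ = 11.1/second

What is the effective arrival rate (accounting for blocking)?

ρ = λ/μ = 13.3/11.1 = 1.1982
P₀ = (1-ρ)/(1-ρ^(K+1)) = (1-1.1982)/(1-1.1982^6) = -0.1982/-1.9592 = 0.1012
P_K = P₀×ρ^K = 0.10116 × 1.1982^5 = 0.10116 × 2.4697 = 0.2498
λ_eff = λ(1-P_K) = 13.3 × (1 - 0.24984) = 13.3 × 0.75016 = 9.9771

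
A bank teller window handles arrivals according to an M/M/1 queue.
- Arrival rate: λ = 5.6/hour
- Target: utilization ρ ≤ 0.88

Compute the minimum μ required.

ρ = λ/μ, so μ = λ/ρ
μ ≥ 5.6/0.88 = 6.3636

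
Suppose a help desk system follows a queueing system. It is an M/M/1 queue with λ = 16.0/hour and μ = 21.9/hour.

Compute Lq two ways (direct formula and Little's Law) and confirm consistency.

Method 1 (direct): Lq = λ²/(μ(μ-λ)) = 256.00/(21.9 × 5.90) = 1.9813

Method 2 (Little's Law):
W = 1/(μ-λ) = 1/5.90 = 0.16949
Wq = W - 1/μ = 0.16949 - 0.045662 = 0.12383
Lq = λWq = 16.0 × 0.12383 = 1.9813 ✔ (matches Method 1)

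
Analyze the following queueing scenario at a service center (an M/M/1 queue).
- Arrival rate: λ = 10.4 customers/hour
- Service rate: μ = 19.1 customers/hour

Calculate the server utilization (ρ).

Server utilization: ρ = λ/μ
ρ = 10.4/19.1 = 0.5445
The server is busy 54.45% of the time.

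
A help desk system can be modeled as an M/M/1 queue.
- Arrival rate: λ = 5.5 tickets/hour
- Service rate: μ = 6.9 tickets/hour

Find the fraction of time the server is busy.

Server utilization: ρ = λ/μ
ρ = 5.5/6.9 = 0.7971
The server is busy 79.71% of the time.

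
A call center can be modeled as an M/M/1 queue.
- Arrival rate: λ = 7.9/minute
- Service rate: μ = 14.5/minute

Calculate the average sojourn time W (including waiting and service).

First, compute utilization: ρ = λ/μ = 7.9/14.5 = 0.5448
For M/M/1: W = 1/(μ-λ)
W = 1/(14.5-7.9) = 1/6.60
W = 0.1515 minutes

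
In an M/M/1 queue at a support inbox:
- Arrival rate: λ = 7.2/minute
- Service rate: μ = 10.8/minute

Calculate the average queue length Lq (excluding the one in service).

ρ = λ/μ = 7.2/10.8 = 0.6667
For M/M/1: Lq = λ²/(μ(μ-λ))
Lq = 51.84/(10.8 × 3.60)
Lq = 1.3333 emails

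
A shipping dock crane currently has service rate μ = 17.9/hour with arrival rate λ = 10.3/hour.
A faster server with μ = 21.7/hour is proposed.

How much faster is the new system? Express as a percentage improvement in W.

System 1: ρ₁ = 10.3/17.9 = 0.5754, W₁ = 1/(17.9-10.3) = 0.13158
System 2: ρ₂ = 10.3/21.7 = 0.4747, W₂ = 1/(21.7-10.3) = 0.087719
Improvement: (W₁-W₂)/W₁ = (0.13158-0.087719)/0.13158 = 33.33%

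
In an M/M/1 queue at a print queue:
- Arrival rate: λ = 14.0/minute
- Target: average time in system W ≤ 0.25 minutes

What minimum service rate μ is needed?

For M/M/1: W = 1/(μ-λ)
Need W ≤ 0.25, so 1/(μ-λ) ≤ 0.25
μ - λ ≥ 1/0.25 = 4.0000
μ ≥ 14.0 + 4.0000 = 18.0000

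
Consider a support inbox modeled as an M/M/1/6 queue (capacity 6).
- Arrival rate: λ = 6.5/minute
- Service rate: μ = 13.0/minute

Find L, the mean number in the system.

ρ = λ/μ = 6.5/13.0 = 0.5000
P₀ = (1-ρ)/(1-ρ^(K+1)) = (1-0.5000)/(1-0.5000^7) = 0.5000/0.9922 = 0.5039
P_K = P₀×ρ^K = 0.50394 × 0.5000^6 = 0.50394 × 0.015625 = 0.007874
L = ρ[1 - (K+1)ρ^K + Kρ^(K+1)] / [(1-ρ)(1-ρ^(K+1))]
L = 0.5000 × (1 - 7×0.01562 + 6×0.007812) / ((1 - 0.5000) × (1 - 0.007812)) = 0.9449 emails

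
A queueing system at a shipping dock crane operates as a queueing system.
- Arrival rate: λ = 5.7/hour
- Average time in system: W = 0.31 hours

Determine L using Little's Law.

Little's Law: L = λW
L = 5.7 × 0.31 = 1.7670 containers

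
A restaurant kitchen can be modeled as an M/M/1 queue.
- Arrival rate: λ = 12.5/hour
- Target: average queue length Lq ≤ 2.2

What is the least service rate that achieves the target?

For M/M/1: Lq = λ²/(μ(μ-λ))
Need Lq ≤ 2.2, i.e. μ(μ-λ) ≥ λ²/2.2
μ² - 12.5μ - 156.25/2.2 ≥ 0  →  μ² - 12.5μ - 71.02273 ≥ 0
Quadratic formula (positive root): μ = [λ + √(λ² + 4×71.02273)]/2
Discriminant: 156.25 + 4×71.02273 = 440.3409, √440.3409 = 20.9843
μ ≥ (12.5 + 20.9843)/2 = 16.7422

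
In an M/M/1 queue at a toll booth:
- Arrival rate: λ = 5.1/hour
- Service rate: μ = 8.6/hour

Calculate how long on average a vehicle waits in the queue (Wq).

First, compute utilization: ρ = λ/μ = 5.1/8.6 = 0.5930
For M/M/1: Wq = λ/(μ(μ-λ))
Wq = 5.1/(8.6 × (8.6-5.1))
Wq = 5.1/(8.6 × 3.50)
Wq = 0.1694 hours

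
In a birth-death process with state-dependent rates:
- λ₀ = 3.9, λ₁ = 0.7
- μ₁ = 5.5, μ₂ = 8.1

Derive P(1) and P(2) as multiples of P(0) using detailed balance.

Balance equations:
State 0: λ₀P₀ = μ₁P₁ → P₁ = (λ₀/μ₁)P₀ = (3.9/5.5)P₀ = 0.7091P₀
State 1: P₂ = (λ₀λ₁)/(μ₁μ₂)P₀ = (3.9×0.7)/(5.5×8.1)P₀ = 0.06128P₀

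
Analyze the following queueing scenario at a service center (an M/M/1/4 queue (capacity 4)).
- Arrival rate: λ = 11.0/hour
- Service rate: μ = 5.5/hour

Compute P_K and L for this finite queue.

ρ = λ/μ = 11.0/5.5 = 2.0000
P₀ = (1-ρ)/(1-ρ^(K+1)) = (1-2.0000)/(1-2.0000^5) = -1.0000/-31.0000 = 0.03226
P_K = P₀×ρ^K = 0.032258 × 2.0000^4 = 0.032258 × 16.0000 = 0.5161
Blocking probability P_4 = 0.5161 (51.61%)
L = ρ[1 - (K+1)ρ^K + Kρ^(K+1)] / [(1-ρ)(1-ρ^(K+1))]
L = 2.0000 × (1 - 5×16.0000 + 4×32.0000) / ((1 - 2.0000) × (1 - 32.0000)) = 3.1613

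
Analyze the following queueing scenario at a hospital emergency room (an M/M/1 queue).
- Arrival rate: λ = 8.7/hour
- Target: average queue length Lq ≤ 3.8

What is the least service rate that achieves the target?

For M/M/1: Lq = λ²/(μ(μ-λ))
Need Lq ≤ 3.8, i.e. μ(μ-λ) ≥ λ²/3.8
μ² - 8.7μ - 75.69/3.8 ≥ 0  →  μ² - 8.7μ - 19.91842 ≥ 0
Quadratic formula (positive root): μ = [λ + √(λ² + 4×19.91842)]/2
Discriminant: 75.69 + 4×19.91842 = 155.3637, √155.3637 = 12.4645
μ ≥ (8.7 + 12.4645)/2 = 10.5822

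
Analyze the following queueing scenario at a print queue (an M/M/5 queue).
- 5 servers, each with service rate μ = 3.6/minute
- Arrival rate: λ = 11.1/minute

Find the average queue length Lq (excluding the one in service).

Traffic intensity: ρ = λ/(cμ) = 11.1/(5×3.6) = 0.6167
Since ρ = 0.6167 < 1, system is stable.
Offered load a = λ/μ = cρ = 11.1/3.6 = 3.0833
P₀ = [ Σₙ₌₀^4 aⁿ/n! + a^5/(5!(1-ρ)) ]⁻¹
Σ = a^0/0! + a^1/1! + a^2/2! + a^3/3! + a^4/4! = 1.0000 + 3.0833 + 4.7535 + 4.8855 + 3.7659 = 17.4882
a^5/(5!(1-ρ)) = 278.6778/(120 × 0.383333) = 6.0582
P₀ = 1/(17.4882 + 6.0582) = 0.04247
Lq = P₀·a^5·ρ / (5!(1-ρ)²) = 0.042469 × 278.6778 × 0.61667 / (120 × 0.14694) = 0.4139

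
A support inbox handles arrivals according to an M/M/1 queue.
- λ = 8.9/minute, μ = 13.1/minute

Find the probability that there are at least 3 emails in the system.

ρ = λ/μ = 8.9/13.1 = 0.6794
P(N ≥ n) = ρⁿ
P(N ≥ 3) = 0.6794^3
P(N ≥ 3) = 0.3136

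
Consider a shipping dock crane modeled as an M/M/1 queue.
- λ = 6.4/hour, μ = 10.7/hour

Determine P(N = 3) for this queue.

ρ = λ/μ = 6.4/10.7 = 0.598131
P(n) = (1-ρ)ρⁿ
P(3) = (1-0.598131) × 0.598131^3
P(3) = 0.40187 × 0.21399
P(3) = 0.08600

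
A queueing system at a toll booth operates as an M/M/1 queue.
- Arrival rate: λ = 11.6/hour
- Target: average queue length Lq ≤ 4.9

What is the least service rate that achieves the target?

For M/M/1: Lq = λ²/(μ(μ-λ))
Need Lq ≤ 4.9, i.e. μ(μ-λ) ≥ λ²/4.9
μ² - 11.6μ - 134.56/4.9 ≥ 0  →  μ² - 11.6μ - 27.46122 ≥ 0
Quadratic formula (positive root): μ = [λ + √(λ² + 4×27.46122)]/2
Discriminant: 134.56 + 4×27.46122 = 244.4049, √244.4049 = 15.6335
μ ≥ (11.6 + 15.6335)/2 = 13.6167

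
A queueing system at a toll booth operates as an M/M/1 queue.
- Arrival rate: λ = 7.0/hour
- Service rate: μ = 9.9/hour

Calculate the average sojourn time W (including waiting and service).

First, compute utilization: ρ = λ/μ = 7.0/9.9 = 0.7071
For M/M/1: W = 1/(μ-λ)
W = 1/(9.9-7.0) = 1/2.90
W = 0.3448 hours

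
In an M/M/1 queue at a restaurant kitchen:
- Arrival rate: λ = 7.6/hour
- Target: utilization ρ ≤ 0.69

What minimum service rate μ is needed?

ρ = λ/μ, so μ = λ/ρ
μ ≥ 7.6/0.69 = 11.0145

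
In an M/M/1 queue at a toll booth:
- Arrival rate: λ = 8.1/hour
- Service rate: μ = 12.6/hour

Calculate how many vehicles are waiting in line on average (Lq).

ρ = λ/μ = 8.1/12.6 = 0.6429
For M/M/1: Lq = λ²/(μ(μ-λ))
Lq = 65.61/(12.6 × 4.50)
Lq = 1.1571 vehicles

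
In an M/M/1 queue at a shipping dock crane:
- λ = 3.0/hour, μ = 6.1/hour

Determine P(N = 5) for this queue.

ρ = λ/μ = 3.0/6.1 = 0.4918
P(n) = (1-ρ)ρⁿ
P(5) = (1-0.4918) × 0.4918^5
P(5) = 0.5082 × 0.02877
P(5) = 0.01462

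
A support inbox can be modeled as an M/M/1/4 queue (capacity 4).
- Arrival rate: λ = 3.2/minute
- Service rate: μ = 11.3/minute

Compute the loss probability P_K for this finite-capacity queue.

ρ = λ/μ = 3.2/11.3 = 0.283186
P₀ = (1-ρ)/(1-ρ^(K+1)) = (1-0.283186)/(1-0.283186^5) = 0.7168/0.9982 = 0.7181
P_K = P₀×ρ^K = 0.7181 × 0.283186^4 = 0.7181 × 0.006431 = 0.004618
Blocking probability = 0.46%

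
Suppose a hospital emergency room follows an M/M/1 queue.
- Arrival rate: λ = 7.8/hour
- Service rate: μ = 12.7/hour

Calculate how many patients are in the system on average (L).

ρ = λ/μ = 7.8/12.7 = 0.6142
For M/M/1: L = λ/(μ-λ)
L = 7.8/(12.7-7.8) = 7.8/4.90
L = 1.5918 patients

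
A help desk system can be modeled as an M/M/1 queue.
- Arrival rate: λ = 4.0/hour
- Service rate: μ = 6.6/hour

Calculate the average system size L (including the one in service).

ρ = λ/μ = 4.0/6.6 = 0.6061
For M/M/1: L = λ/(μ-λ)
L = 4.0/(6.6-4.0) = 4.0/2.60
L = 1.5385 tickets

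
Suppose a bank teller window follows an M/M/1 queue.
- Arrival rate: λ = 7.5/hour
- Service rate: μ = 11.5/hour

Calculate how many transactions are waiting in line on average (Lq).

ρ = λ/μ = 7.5/11.5 = 0.6522
For M/M/1: Lq = λ²/(μ(μ-λ))
Lq = 56.25/(11.5 × 4.00)
Lq = 1.2228 transactions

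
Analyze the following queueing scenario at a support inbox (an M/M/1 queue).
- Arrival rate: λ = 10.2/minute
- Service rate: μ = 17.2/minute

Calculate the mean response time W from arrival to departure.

First, compute utilization: ρ = λ/μ = 10.2/17.2 = 0.5930
For M/M/1: W = 1/(μ-λ)
W = 1/(17.2-10.2) = 1/7.00
W = 0.1429 minutes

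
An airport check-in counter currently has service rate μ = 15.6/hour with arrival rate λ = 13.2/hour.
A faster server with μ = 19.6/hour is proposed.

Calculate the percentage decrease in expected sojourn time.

System 1: ρ₁ = 13.2/15.6 = 0.8462, W₁ = 1/(15.6-13.2) = 0.41667
System 2: ρ₂ = 13.2/19.6 = 0.6735, W₂ = 1/(19.6-13.2) = 0.15625
Improvement: (W₁-W₂)/W₁ = (0.41667-0.15625)/0.41667 = 62.50%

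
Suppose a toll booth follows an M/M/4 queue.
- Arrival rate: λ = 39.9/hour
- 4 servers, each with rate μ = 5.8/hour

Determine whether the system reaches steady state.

Stability requires ρ = λ/(cμ) < 1
ρ = 39.9/(4 × 5.8) = 39.9/23.20 = 1.7198
Since 1.7198 ≥ 1, the system is UNSTABLE.
Need c > λ/μ = 39.9/5.8 = 6.88.
Minimum servers needed: c = 7.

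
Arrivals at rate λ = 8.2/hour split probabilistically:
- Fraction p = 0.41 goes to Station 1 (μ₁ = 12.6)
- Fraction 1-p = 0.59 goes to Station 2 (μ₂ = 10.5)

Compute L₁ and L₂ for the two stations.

Effective rates: λ₁ = 8.2×0.41 = 3.362, λ₂ = 8.2×0.59 = 4.838
Station 1: ρ₁ = 3.362/12.6 = 0.2668, L₁ = ρ₁/(1-ρ₁) = 0.2668/(1-0.2668) = 0.3639
Station 2: ρ₂ = 4.838/10.5 = 0.46076, L₂ = ρ₂/(1-ρ₂) = 0.46076/(1-0.46076) = 0.8545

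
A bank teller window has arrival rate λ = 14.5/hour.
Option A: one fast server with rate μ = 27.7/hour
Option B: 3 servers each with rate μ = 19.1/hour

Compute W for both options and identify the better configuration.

Option A: single server μ = 27.7 (M/M/1)
  ρ_A = 14.5/27.7 = 0.5235
  W_A = 1/(μ-λ) = 1/(27.7-14.5) = 1/13.20 = 0.07576

Option B: 3 servers μ = 19.1 (M/M/3)
  ρ_B = λ/(cμ) = 14.5/(3×19.1) = 0.2531
  Offered load a = λ/μ = cρ = 14.5/19.1 = 0.7592
  P₀ = [ Σₙ₌₀^2 aⁿ/n! + a^3/(3!(1-ρ)) ]⁻¹
  Σ = a^0/0! + a^1/1! + a^2/2! = 1.0000 + 0.75916 + 0.28816 = 2.0473
  a^3/(3!(1-ρ)) = 0.4375/(6 × 0.7469) = 0.09763
  P₀ = 1/(2.0473 + 0.09763) = 0.4662
  Lq = P₀·a^3·ρ / (3!(1-ρ)²) = 0.4662 × 0.4375 × 0.2531 / (6 × 0.5579) = 0.01542
  Wq_B = Lq/λ = 0.01542/14.5 = 0.001063
  W_B = Wq_B + 1/μ = 0.001063 + 0.05236 = 0.05342

Since W_B = 0.05342 < W_A = 0.07576, Option B (multiple servers) has the shorter time in system.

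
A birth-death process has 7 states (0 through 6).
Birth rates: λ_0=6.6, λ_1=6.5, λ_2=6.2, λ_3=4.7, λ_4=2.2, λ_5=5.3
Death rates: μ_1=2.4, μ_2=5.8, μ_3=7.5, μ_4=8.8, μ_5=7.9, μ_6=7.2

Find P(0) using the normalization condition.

Ratios P(n)/P(0) = (λ₀···λₙ₋₁)/(μ₁···μₙ):
P(1)/P(0) = (6.6)/(2.4) = 2.7500
P(2)/P(0) = (6.6×6.5)/(2.4×5.8) = 3.0819
P(3)/P(0) = (6.6×6.5×6.2)/(2.4×5.8×7.5) = 2.5477
P(4)/P(0) = (6.6×6.5×6.2×4.7)/(2.4×5.8×7.5×8.8) = 1.3607
P(5)/P(0) = (6.6×6.5×6.2×4.7×2.2)/(2.4×5.8×7.5×8.8×7.9) = 0.37893
P(6)/P(0) = (6.6×6.5×6.2×4.7×2.2×5.3)/(2.4×5.8×7.5×8.8×7.9×7.2) = 0.27893

Normalization: ∑ P(n) = 1
P(0) × (1.0000 + 2.7500 + 3.0819 + 2.5477 + 1.3607 + 0.37893 + 0.27893) = 1
P(0) × 11.3982 = 1
P(0) = 1/11.3982 = 0.08773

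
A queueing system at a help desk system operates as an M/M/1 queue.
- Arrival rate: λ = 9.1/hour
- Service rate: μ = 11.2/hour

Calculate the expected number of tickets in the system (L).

ρ = λ/μ = 9.1/11.2 = 0.8125
For M/M/1: L = λ/(μ-λ)
L = 9.1/(11.2-9.1) = 9.1/2.10
L = 4.3333 tickets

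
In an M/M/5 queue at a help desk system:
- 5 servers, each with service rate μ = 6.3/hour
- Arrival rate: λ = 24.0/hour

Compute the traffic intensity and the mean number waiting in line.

Traffic intensity: ρ = λ/(cμ) = 24.0/(5×6.3) = 0.7619
Since ρ = 0.7619 < 1, system is stable.
Offered load a = λ/μ = cρ = 24.0/6.3 = 3.8095
P₀ = [ Σₙ₌₀^4 aⁿ/n! + a^5/(5!(1-ρ)) ]⁻¹
Σ = a^0/0! + a^1/1! + a^2/2! + a^3/3! + a^4/4! = 1.0000 + 3.8095 + 7.2562 + 9.2143 + 8.7755 = 30.0555
a^5/(5!(1-ρ)) = 802.3308/(120 × 0.238095) = 28.0816
P₀ = 1/(30.0555 + 28.0816) = 0.01720
Lq = P₀·a^5·ρ / (5!(1-ρ)²) = 0.017201 × 802.3308 × 0.76190 / (120 × 0.056689) = 1.5457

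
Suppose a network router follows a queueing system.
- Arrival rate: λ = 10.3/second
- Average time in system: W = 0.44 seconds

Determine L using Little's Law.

Little's Law: L = λW
L = 10.3 × 0.44 = 4.5320 packets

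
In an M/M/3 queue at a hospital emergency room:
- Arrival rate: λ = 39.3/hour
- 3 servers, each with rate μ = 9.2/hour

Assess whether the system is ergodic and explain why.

Stability requires ρ = λ/(cμ) < 1
ρ = 39.3/(3 × 9.2) = 39.3/27.60 = 1.4239
Since 1.4239 ≥ 1, the system is UNSTABLE.
Need c > λ/μ = 39.3/9.2 = 4.27.
Minimum servers needed: c = 5.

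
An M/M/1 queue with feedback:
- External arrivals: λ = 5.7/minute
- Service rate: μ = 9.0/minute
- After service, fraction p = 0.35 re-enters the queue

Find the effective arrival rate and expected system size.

Effective arrival rate: λ_eff = λ/(1-p) = 5.7/(1-0.35) = 5.7/0.65 = 8.76923
ρ = λ_eff/μ = 8.76923/9.0 = 0.974359
L = ρ/(1-ρ) = 0.974359/(1-0.974359) = 38.0000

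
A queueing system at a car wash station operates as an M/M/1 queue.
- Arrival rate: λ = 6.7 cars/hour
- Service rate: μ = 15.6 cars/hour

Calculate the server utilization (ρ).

Server utilization: ρ = λ/μ
ρ = 6.7/15.6 = 0.4295
The server is busy 42.95% of the time.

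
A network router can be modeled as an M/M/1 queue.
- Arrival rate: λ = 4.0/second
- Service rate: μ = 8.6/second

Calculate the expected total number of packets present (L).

ρ = λ/μ = 4.0/8.6 = 0.4651
For M/M/1: L = λ/(μ-λ)
L = 4.0/(8.6-4.0) = 4.0/4.60
L = 0.8696 packets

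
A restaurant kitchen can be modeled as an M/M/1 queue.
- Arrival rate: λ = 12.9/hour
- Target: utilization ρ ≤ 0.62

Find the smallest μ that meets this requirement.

ρ = λ/μ, so μ = λ/ρ
μ ≥ 12.9/0.62 = 20.8065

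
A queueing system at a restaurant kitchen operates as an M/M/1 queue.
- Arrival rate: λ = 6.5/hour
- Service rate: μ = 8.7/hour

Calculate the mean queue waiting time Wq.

First, compute utilization: ρ = λ/μ = 6.5/8.7 = 0.7471
For M/M/1: Wq = λ/(μ(μ-λ))
Wq = 6.5/(8.7 × (8.7-6.5))
Wq = 6.5/(8.7 × 2.20)
Wq = 0.3396 hours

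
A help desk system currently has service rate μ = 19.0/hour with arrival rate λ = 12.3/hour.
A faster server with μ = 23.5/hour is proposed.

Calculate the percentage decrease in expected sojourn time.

System 1: ρ₁ = 12.3/19.0 = 0.6474, W₁ = 1/(19.0-12.3) = 0.14925
System 2: ρ₂ = 12.3/23.5 = 0.5234, W₂ = 1/(23.5-12.3) = 0.089286
Improvement: (W₁-W₂)/W₁ = (0.14925-0.089286)/0.14925 = 40.18%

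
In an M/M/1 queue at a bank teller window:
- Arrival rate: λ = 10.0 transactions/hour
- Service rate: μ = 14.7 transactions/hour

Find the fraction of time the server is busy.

Server utilization: ρ = λ/μ
ρ = 10.0/14.7 = 0.6803
The server is busy 68.03% of the time.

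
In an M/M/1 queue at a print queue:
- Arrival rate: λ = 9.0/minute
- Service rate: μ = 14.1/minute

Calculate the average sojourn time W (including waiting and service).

First, compute utilization: ρ = λ/μ = 9.0/14.1 = 0.6383
For M/M/1: W = 1/(μ-λ)
W = 1/(14.1-9.0) = 1/5.10
W = 0.1961 minutes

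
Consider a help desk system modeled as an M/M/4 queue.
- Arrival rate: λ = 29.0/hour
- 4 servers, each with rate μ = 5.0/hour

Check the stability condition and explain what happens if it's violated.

Stability requires ρ = λ/(cμ) < 1
ρ = 29.0/(4 × 5.0) = 29.0/20.00 = 1.4500
Since 1.4500 ≥ 1, the system is UNSTABLE.
Need c > λ/μ = 29.0/5.0 = 5.80.
Minimum servers needed: c = 6.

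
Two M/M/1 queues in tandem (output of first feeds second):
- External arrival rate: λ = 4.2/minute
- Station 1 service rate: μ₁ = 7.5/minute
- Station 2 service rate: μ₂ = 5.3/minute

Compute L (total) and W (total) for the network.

By Jackson's theorem, each station behaves as independent M/M/1.
Station 1: ρ₁ = 4.2/7.5 = 0.5600, L₁ = ρ₁/(1-ρ₁) = λ/(μ₁-λ) = 4.2/3.30 = 1.2727
Station 2: ρ₂ = 4.2/5.3 = 0.7925, L₂ = ρ₂/(1-ρ₂) = λ/(μ₂-λ) = 4.2/1.10 = 3.8182
Total: L = L₁ + L₂ = 1.2727 + 3.8182 = 5.0909
W = L/λ = 5.0909/4.2 = 1.2121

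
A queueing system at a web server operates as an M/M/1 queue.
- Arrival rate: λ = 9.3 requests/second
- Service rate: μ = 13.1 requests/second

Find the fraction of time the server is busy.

Server utilization: ρ = λ/μ
ρ = 9.3/13.1 = 0.7099
The server is busy 70.99% of the time.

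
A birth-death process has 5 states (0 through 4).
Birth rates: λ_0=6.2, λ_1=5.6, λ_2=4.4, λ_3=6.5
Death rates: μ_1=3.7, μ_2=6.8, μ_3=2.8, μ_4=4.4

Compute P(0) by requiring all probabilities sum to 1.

Ratios P(n)/P(0) = (λ₀···λₙ₋₁)/(μ₁···μₙ):
P(1)/P(0) = (6.2)/(3.7) = 1.6757
P(2)/P(0) = (6.2×5.6)/(3.7×6.8) = 1.3800
P(3)/P(0) = (6.2×5.6×4.4)/(3.7×6.8×2.8) = 2.1685
P(4)/P(0) = (6.2×5.6×4.4×6.5)/(3.7×6.8×2.8×4.4) = 3.2035

Normalization: ∑ P(n) = 1
P(0) × (1.0000 + 1.6757 + 1.3800 + 2.1685 + 3.2035) = 1
P(0) × 9.4277 = 1
P(0) = 1/9.4277 = 0.1061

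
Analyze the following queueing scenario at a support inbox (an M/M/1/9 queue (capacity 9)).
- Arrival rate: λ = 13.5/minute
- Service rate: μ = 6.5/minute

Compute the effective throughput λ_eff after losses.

ρ = λ/μ = 13.5/6.5 = 2.0769
P₀ = (1-ρ)/(1-ρ^(K+1)) = (1-2.0769)/(1-2.0769^10) = -1.0769/-1492.3303 = 0.0007216
P_K = P₀×ρ^K = 0.00072162 × 2.0769^9 = 0.00072162 × 719.0189 = 0.5189
λ_eff = λ(1-P_K) = 13.5 × (1 - 0.51887) = 13.5 × 0.48113 = 6.4953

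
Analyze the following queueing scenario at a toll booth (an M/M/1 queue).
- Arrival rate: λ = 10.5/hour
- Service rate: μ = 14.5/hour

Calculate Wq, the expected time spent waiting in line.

First, compute utilization: ρ = λ/μ = 10.5/14.5 = 0.7241
For M/M/1: Wq = λ/(μ(μ-λ))
Wq = 10.5/(14.5 × (14.5-10.5))
Wq = 10.5/(14.5 × 4.00)
Wq = 0.1810 hours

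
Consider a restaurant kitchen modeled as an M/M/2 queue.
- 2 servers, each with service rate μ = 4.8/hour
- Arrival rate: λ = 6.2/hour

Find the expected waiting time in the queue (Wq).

Traffic intensity: ρ = λ/(cμ) = 6.2/(2×4.8) = 0.6458
Since ρ = 0.6458 < 1, system is stable.
Offered load a = λ/μ = cρ = 6.2/4.8 = 1.2917
P₀ = [ Σₙ₌₀^1 aⁿ/n! + a^2/(2!(1-ρ)) ]⁻¹
Σ = a^0/0! + a^1/1! = 1.0000 + 1.2917 = 2.2917
a^2/(2!(1-ρ)) = 1.6684/(2 × 0.35417) = 2.3554
P₀ = 1/(2.2917 + 2.3554) = 0.2152
Lq = P₀·a^2·ρ / (2!(1-ρ)²) = 0.21519 × 1.6684 × 0.64583 / (2 × 0.12543) = 0.9243
Wq = Lq/λ = 0.9243/6.2 = 0.1491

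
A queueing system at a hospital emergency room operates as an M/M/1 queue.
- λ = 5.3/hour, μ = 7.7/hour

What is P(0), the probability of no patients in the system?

ρ = λ/μ = 5.3/7.7 = 0.6883
P(0) = 1 - ρ = 1 - 0.6883 = 0.3117
The server is idle 31.17% of the time.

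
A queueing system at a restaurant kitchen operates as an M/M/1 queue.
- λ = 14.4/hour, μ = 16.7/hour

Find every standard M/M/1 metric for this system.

Step 1: ρ = λ/μ = 14.4/16.7 = 0.8623
Step 2: L = λ/(μ-λ) = 14.4/2.30 = 6.2609
Step 3: Lq = λ²/(μ(μ-λ)) = 207.36/(16.7×2.30) = 5.3986
Step 4: W = 1/(μ-λ) = 1/2.30 = 0.434783
Step 5: Wq = λ/(μ(μ-λ)) = 14.4/(16.7×2.30) = 0.3749
Step 6: P(0) = 1-ρ = 0.1377
Verify: L = λW = 14.4×0.434783 = 6.2609 ✔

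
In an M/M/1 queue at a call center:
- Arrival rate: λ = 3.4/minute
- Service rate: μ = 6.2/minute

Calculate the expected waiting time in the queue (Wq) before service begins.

First, compute utilization: ρ = λ/μ = 3.4/6.2 = 0.5484
For M/M/1: Wq = λ/(μ(μ-λ))
Wq = 3.4/(6.2 × (6.2-3.4))
Wq = 3.4/(6.2 × 2.80)
Wq = 0.1959 minutes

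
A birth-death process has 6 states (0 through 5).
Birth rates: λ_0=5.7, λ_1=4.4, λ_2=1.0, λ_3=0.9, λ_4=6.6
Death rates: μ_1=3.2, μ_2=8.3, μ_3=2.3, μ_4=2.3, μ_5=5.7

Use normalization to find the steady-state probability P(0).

Ratios P(n)/P(0) = (λ₀···λₙ₋₁)/(μ₁···μₙ):
P(1)/P(0) = (5.7)/(3.2) = 1.7812
P(2)/P(0) = (5.7×4.4)/(3.2×8.3) = 0.9443
P(3)/P(0) = (5.7×4.4×1.0)/(3.2×8.3×2.3) = 0.4106
P(4)/P(0) = (5.7×4.4×1.0×0.9)/(3.2×8.3×2.3×2.3) = 0.1607
P(5)/P(0) = (5.7×4.4×1.0×0.9×6.6)/(3.2×8.3×2.3×2.3×5.7) = 0.1860

Normalization: ∑ P(n) = 1
P(0) × (1.0000 + 1.7812 + 0.9443 + 0.4106 + 0.1607 + 0.1860) = 1
P(0) × 4.4828 = 1
P(0) = 1/4.4828 = 0.2231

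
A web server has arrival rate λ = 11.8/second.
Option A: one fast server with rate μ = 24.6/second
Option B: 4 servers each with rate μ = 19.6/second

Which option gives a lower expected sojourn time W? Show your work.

Option A: single server μ = 24.6 (M/M/1)
  ρ_A = 11.8/24.6 = 0.4797
  W_A = 1/(μ-λ) = 1/(24.6-11.8) = 1/12.80 = 0.07812

Option B: 4 servers μ = 19.6 (M/M/4)
  ρ_B = λ/(cμ) = 11.8/(4×19.6) = 0.1505
  Offered load a = λ/μ = cρ = 11.8/19.6 = 0.6020
  P₀ = [ Σₙ₌₀^3 aⁿ/n! + a^4/(4!(1-ρ)) ]⁻¹
  Σ = a^0/0! + a^1/1! + a^2/2! + a^3/3! = 1.0000 + 0.6020 + 0.1812 + 0.03637 = 1.8196
  a^4/(4!(1-ρ)) = 0.13137/(24 × 0.84949) = 0.006444
  P₀ = 1/(1.8196 + 0.006444) = 0.5476
  Lq = P₀·a^4·ρ / (4!(1-ρ)²) = 0.54762 × 0.13137 × 0.15051 / (24 × 0.72163) = 0.0006252
  Wq_B = Lq/λ = 0.0006252/11.8 = 0.00005298
  W_B = Wq_B + 1/μ = 0.00005298 + 0.05102 = 0.05107

Since W_B = 0.05107 < W_A = 0.07812, Option B (multiple servers) has the shorter time in system.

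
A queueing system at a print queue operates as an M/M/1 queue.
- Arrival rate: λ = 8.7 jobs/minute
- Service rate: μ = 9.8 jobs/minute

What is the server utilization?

Server utilization: ρ = λ/μ
ρ = 8.7/9.8 = 0.8878
The server is busy 88.78% of the time.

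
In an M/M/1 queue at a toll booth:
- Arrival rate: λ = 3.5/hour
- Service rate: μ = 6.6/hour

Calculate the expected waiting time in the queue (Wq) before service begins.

First, compute utilization: ρ = λ/μ = 3.5/6.6 = 0.5303
For M/M/1: Wq = λ/(μ(μ-λ))
Wq = 3.5/(6.6 × (6.6-3.5))
Wq = 3.5/(6.6 × 3.10)
Wq = 0.1711 hours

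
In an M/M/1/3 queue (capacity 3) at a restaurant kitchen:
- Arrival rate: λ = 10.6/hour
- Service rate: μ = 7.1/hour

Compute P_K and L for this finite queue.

ρ = λ/μ = 10.6/7.1 = 1.4930
P₀ = (1-ρ)/(1-ρ^(K+1)) = (1-1.4930)/(1-1.4930^4) = -0.4930/-3.9687 = 0.1242
P_K = P₀×ρ^K = 0.12422 × 1.4930^3 = 0.12422 × 3.3280 = 0.4134
Blocking probability P_3 = 0.4134 (41.34%)
L = ρ[1 - (K+1)ρ^K + Kρ^(K+1)] / [(1-ρ)(1-ρ^(K+1))]
L = 1.4930 × (1 - 4×3.3280 + 3×4.9687) / ((1 - 1.4930) × (1 - 4.9687)) = 1.9795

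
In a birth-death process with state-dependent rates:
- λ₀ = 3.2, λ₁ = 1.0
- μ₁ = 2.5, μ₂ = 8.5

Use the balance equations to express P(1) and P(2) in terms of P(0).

Balance equations:
State 0: λ₀P₀ = μ₁P₁ → P₁ = (λ₀/μ₁)P₀ = (3.2/2.5)P₀ = 1.2800P₀
State 1: P₂ = (λ₀λ₁)/(μ₁μ₂)P₀ = (3.2×1.0)/(2.5×8.5)P₀ = 0.1506P₀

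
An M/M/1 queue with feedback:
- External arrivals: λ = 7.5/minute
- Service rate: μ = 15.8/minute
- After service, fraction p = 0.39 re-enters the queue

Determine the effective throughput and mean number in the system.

Effective arrival rate: λ_eff = λ/(1-p) = 7.5/(1-0.39) = 7.5/0.61 = 12.2951
ρ = λ_eff/μ = 12.2951/15.8 = 0.77817
L = ρ/(1-ρ) = 0.77817/(1-0.77817) = 3.5080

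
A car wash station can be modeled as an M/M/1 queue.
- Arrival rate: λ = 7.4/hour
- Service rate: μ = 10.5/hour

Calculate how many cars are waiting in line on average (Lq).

ρ = λ/μ = 7.4/10.5 = 0.7048
For M/M/1: Lq = λ²/(μ(μ-λ))
Lq = 54.76/(10.5 × 3.10)
Lq = 1.6823 cars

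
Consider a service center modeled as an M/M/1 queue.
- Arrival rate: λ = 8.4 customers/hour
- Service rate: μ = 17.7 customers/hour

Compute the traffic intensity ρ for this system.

Server utilization: ρ = λ/μ
ρ = 8.4/17.7 = 0.4746
The server is busy 47.46% of the time.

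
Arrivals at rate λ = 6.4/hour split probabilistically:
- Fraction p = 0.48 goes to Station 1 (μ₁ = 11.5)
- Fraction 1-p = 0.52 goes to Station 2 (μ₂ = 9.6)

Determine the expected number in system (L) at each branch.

Effective rates: λ₁ = 6.4×0.48 = 3.072, λ₂ = 6.4×0.52 = 3.328
Station 1: ρ₁ = 3.072/11.5 = 0.26713, L₁ = ρ₁/(1-ρ₁) = 0.26713/(1-0.26713) = 0.3645
Station 2: ρ₂ = 3.328/9.6 = 0.34667, L₂ = ρ₂/(1-ρ₂) = 0.34667/(1-0.34667) = 0.5306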